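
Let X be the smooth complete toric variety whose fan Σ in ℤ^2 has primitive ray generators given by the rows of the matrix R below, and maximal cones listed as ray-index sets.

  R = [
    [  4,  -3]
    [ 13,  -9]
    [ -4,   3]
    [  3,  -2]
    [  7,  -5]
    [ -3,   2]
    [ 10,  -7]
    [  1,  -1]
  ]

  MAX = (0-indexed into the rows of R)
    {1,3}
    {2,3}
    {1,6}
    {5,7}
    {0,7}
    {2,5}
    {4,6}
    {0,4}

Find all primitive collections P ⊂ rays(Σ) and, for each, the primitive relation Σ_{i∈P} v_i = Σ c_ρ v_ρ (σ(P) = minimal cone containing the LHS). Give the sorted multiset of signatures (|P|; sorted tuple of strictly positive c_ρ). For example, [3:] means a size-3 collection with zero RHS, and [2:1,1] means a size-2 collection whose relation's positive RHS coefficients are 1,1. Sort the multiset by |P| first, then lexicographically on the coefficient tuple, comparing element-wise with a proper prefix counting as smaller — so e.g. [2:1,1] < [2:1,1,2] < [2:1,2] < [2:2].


|primitive collections| = 20. Relations:

  • {0,2}:  v_{0} + v_{2} = 0  ⟹  sig = [2:]
  • {3,5}:  v_{3} + v_{5} = 0  ⟹  sig = [2:]
  • {0,3}:  v_{0} + v_{3} = v_{4}  ⟹  sig = [2:1]
  • {0,5}:  v_{0} + v_{5} = v_{7}  ⟹  sig = [2:1]
  • {1,5}:  v_{1} + v_{5} = v_{6}  ⟹  sig = [2:1]
  • {2,4}:  v_{2} + v_{4} = v_{3}  ⟹  sig = [2:1]
  • {2,7}:  v_{2} + v_{7} = v_{5}  ⟹  sig = [2:1]
  • {3,4}:  v_{3} + v_{4} = v_{6}  ⟹  sig = [2:1]
  • {3,6}:  v_{3} + v_{6} = v_{1}  ⟹  sig = [2:1]
  • {3,7}:  v_{3} + v_{7} = v_{0}  ⟹  sig = [2:1]
  • {4,5}:  v_{4} + v_{5} = v_{0}  ⟹  sig = [2:1]
  • {5,6}:  v_{5} + v_{6} = v_{4}  ⟹  sig = [2:1]
  • {0,1}:  v_{0} + v_{1} = v_{4} + v_{6}  ⟹  sig = [2:1,1]
  • {6,7}:  v_{6} + v_{7} = v_{0} + v_{4}  ⟹  sig = [2:1,1]
  • {0,6}:  v_{0} + v_{6} = 2·v_{4}  ⟹  sig = [2:2]
  • {1,4}:  v_{1} + v_{4} = 2·v_{6}  ⟹  sig = [2:2]
  • {1,7}:  v_{1} + v_{7} = 2·v_{4}  ⟹  sig = [2:2]
  • {2,6}:  v_{2} + v_{6} = 2·v_{3}  ⟹  sig = [2:2]
  • {4,7}:  v_{4} + v_{7} = 2·v_{0}  ⟹  sig = [2:2]
  • {1,2}:  v_{1} + v_{2} = 3·v_{3}  ⟹  sig = [2:3]

Sorted signature multiset PRS(X):
{ [2:] ×2,  [2:1] ×10,  [2:1,1] ×2,  [2:2] ×5,  [2:3] }


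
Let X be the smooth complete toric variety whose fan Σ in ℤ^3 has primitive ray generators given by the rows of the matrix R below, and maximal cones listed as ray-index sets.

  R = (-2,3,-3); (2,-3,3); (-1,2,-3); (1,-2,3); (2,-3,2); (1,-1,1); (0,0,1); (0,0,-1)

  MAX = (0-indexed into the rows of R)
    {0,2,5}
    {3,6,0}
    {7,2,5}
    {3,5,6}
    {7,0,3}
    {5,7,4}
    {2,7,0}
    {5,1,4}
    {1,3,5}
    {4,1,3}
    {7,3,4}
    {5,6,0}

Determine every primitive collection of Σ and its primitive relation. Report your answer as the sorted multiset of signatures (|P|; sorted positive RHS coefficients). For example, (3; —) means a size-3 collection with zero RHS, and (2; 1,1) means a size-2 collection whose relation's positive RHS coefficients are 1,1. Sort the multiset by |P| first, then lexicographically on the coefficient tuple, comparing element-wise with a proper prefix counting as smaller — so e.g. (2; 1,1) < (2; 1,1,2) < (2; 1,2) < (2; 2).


The 14 primitive collections of Σ (r=8, n=3):

  • {0,1}:  v_{0} + v_{1} = 0 ; sig = (2; —)
  • {2,3}:  v_{2} + v_{3} = 0 ; sig = (2; —)
  • {6,7}:  v_{6} + v_{7} = 0 ; sig = (2; —)
  • {0,4}:  v_{0} + v_{4} = v_{7} ; sig = (2; 1)
  • {1,7}:  v_{1} + v_{7} = v_{4} ; sig = (2; 1)
  • {4,6}:  v_{4} + v_{6} = v_{1} ; sig = (2; 1)
  • {1,2}:  v_{1} + v_{2} = v_{5} + v_{7} ; sig = (2; 1,1)
  • {1,6}:  v_{1} + v_{6} = v_{3} + v_{5} ; sig = (2; 1,1)
  • {2,6}:  v_{2} + v_{6} = v_{0} + v_{5} ; sig = (2; 1,1)
  • {2,4}:  v_{2} + v_{4} = v_{5} + 2·v_{7} ; sig = (2; 1,2)
  • {0,3,5}:  v_{0} + v_{3} + v_{5} = v_{6} ; sig = (3; 1)
  • {0,5,7}:  v_{0} + v_{5} + v_{7} = v_{2} ; sig = (3; 1)
  • {3,5,7}:  v_{3} + v_{5} + v_{7} = v_{1} ; sig = (3; 1)
  • {3,4,5}:  v_{3} + v_{4} + v_{5} = 2·v_{1} ; sig = (3; 2)

so the primitive-relation signature multiset is
{ (2; —) ×3,  (2; 1) ×3,  (2; 1,1) ×3,  (2; 1,2),  (3; 1) ×3,  (3; 2) }


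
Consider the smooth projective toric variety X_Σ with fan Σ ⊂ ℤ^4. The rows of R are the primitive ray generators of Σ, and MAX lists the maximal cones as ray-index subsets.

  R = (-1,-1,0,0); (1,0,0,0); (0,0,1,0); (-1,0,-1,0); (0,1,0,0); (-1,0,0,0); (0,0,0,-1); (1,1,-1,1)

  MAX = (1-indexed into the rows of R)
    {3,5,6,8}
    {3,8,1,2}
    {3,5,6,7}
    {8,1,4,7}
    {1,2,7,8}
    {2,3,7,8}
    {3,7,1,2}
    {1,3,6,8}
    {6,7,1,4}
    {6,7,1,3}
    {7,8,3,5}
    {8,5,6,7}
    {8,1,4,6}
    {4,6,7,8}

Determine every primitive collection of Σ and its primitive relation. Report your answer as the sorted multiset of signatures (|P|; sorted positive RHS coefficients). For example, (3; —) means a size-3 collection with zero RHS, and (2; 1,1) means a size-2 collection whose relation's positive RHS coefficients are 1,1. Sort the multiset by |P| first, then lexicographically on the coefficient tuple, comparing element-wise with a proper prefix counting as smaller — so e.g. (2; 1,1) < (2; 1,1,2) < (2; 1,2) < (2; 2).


Primitive collections (9):

  • {2,6}:  v_{2} + v_{6} = 0  ⇒ sig = (2; —)
  • {1,5}:  v_{1} + v_{5} = v_{6}  ⇒ sig = (2; 1)
  • {3,4}:  v_{3} + v_{4} = v_{6}  ⇒ sig = (2; 1)
  • {2,4}:  v_{2} + v_{4} = v_{1} + v_{7} + v_{8}  ⇒ sig = (2; 1,1,1)
  • {2,5}:  v_{2} + v_{5} = v_{3} + v_{7} + v_{8}  ⇒ sig = (2; 1,1,1)
  • {4,5}:  v_{4} + v_{5} = 2·v_{6} + v_{7} + v_{8}  ⇒ sig = (2; 1,1,2)
  • {1,3,7,8}:  v_{1} + v_{3} + v_{7} + v_{8} = 0  ⇒ sig = (4; —)
  • {1,6,7,8}:  v_{1} + v_{6} + v_{7} + v_{8} = v_{4}  ⇒ sig = (4; 1)
  • {3,6,7,8}:  v_{3} + v_{6} + v_{7} + v_{8} = v_{5}  ⇒ sig = (4; 1)

so the primitive-relation signature multiset is
{ (2; —),  (2; 1) ×2,  (2; 1,1,1) ×2,  (2; 1,1,2),  (4; —),  (4; 1) ×2 }


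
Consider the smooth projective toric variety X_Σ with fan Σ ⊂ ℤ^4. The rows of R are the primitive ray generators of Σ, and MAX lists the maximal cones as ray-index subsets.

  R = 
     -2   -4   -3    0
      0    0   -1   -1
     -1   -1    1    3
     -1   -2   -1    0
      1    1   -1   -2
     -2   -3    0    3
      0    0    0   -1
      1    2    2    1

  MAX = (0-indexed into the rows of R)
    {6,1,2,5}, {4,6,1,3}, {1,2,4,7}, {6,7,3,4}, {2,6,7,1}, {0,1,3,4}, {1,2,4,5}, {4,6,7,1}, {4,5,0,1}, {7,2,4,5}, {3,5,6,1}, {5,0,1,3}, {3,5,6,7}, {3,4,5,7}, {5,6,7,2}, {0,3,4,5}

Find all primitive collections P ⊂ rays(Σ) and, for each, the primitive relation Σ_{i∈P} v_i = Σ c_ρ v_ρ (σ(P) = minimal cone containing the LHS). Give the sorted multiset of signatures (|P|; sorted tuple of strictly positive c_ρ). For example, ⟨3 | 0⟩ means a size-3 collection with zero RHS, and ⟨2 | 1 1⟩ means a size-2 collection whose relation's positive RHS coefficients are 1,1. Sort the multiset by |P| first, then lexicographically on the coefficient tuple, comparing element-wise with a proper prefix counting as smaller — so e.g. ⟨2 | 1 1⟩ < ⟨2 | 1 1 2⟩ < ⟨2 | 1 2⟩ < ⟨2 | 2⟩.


Minimal non-faces — 9 found among 8 rays, 16 max cones:

  • {2,3}:  v_{2} + v_{3} = v_{5}  →  sig = ⟨2 | 1⟩
  • {0,7}:  v_{0} + v_{7} = v_{4} + v_{5}  →  sig = ⟨2 | 1 1⟩
  • {0,2}:  v_{0} + v_{2} = v_{1} + v_{4} + 2·v_{5}  →  sig = ⟨2 | 1 1 2⟩
  • {0,6}:  v_{0} + v_{6} = v_{1} + 2·v_{3}  →  sig = ⟨2 | 1 2⟩
  • {1,3,7}:  v_{1} + v_{3} + v_{7} = 0  →  sig = ⟨3 | 0⟩
  • {2,4,6}:  v_{2} + v_{4} + v_{6} = 0  →  sig = ⟨3 | 0⟩
  • {1,5,7}:  v_{1} + v_{5} + v_{7} = v_{2}  →  sig = ⟨3 | 1⟩
  • {4,5,6}:  v_{4} + v_{5} + v_{6} = v_{3}  →  sig = ⟨3 | 1⟩
  • {1,3,4,5}:  v_{1} + v_{3} + v_{4} + v_{5} = v_{0}  →  sig = ⟨4 | 1⟩

Sorted signature multiset PRS(X):
    ⟨2 | 1⟩
    ⟨2 | 1 1⟩
    ⟨2 | 1 1 2⟩
    ⟨2 | 1 2⟩
    ⟨3 | 0⟩
    ⟨3 | 0⟩
    ⟨3 | 1⟩
    ⟨3 | 1⟩
    ⟨4 | 1⟩


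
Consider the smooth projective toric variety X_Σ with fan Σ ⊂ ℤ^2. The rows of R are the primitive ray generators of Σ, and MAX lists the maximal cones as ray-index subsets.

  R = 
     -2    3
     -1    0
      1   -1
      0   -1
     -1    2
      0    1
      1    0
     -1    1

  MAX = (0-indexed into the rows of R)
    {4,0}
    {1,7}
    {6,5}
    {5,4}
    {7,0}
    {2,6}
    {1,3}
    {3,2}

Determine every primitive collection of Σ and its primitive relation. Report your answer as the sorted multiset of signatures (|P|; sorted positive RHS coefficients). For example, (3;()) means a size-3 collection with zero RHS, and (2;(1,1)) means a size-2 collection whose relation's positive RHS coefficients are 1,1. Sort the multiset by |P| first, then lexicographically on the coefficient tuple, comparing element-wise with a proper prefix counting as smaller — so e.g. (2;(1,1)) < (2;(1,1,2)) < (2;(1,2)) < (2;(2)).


20 minimal non-faces of Δ(Σ) (on 8 rays):

  • {1,6}:  v_{1} + v_{6} = 0  so sig = (2;())
  • {2,7}:  v_{2} + v_{7} = 0  so sig = (2;())
  • {3,5}:  v_{3} + v_{5} = 0  so sig = (2;())
  • {0,2}:  v_{0} + v_{2} = v_{4}  so sig = (2;(1))
  • {1,2}:  v_{1} + v_{2} = v_{3}  so sig = (2;(1))
  • {1,5}:  v_{1} + v_{5} = v_{7}  so sig = (2;(1))
  • {2,4}:  v_{2} + v_{4} = v_{5}  so sig = (2;(1))
  • {2,5}:  v_{2} + v_{5} = v_{6}  so sig = (2;(1))
  • {3,4}:  v_{3} + v_{4} = v_{7}  so sig = (2;(1))
  • {3,6}:  v_{3} + v_{6} = v_{2}  so sig = (2;(1))
  • {3,7}:  v_{3} + v_{7} = v_{1}  so sig = (2;(1))
  • {4,7}:  v_{4} + v_{7} = v_{0}  so sig = (2;(1))
  • {5,7}:  v_{5} + v_{7} = v_{4}  so sig = (2;(1))
  • {6,7}:  v_{6} + v_{7} = v_{5}  so sig = (2;(1))
  • {0,6}:  v_{0} + v_{6} = v_{4} + v_{5}  so sig = (2;(1,1))
  • {0,3}:  v_{0} + v_{3} = 2·v_{7}  so sig = (2;(2))
  • {0,5}:  v_{0} + v_{5} = 2·v_{4}  so sig = (2;(2))
  • {1,4}:  v_{1} + v_{4} = 2·v_{7}  so sig = (2;(2))
  • {4,6}:  v_{4} + v_{6} = 2·v_{5}  so sig = (2;(2))
  • {0,1}:  v_{0} + v_{1} = 3·v_{7}  so sig = (2;(3))

Hence PRS(X_Σ) =
{ (2;()) ×3,  (2;(1)) ×11,  (2;(1,1)),  (2;(2)) ×4,  (2;(3)) }


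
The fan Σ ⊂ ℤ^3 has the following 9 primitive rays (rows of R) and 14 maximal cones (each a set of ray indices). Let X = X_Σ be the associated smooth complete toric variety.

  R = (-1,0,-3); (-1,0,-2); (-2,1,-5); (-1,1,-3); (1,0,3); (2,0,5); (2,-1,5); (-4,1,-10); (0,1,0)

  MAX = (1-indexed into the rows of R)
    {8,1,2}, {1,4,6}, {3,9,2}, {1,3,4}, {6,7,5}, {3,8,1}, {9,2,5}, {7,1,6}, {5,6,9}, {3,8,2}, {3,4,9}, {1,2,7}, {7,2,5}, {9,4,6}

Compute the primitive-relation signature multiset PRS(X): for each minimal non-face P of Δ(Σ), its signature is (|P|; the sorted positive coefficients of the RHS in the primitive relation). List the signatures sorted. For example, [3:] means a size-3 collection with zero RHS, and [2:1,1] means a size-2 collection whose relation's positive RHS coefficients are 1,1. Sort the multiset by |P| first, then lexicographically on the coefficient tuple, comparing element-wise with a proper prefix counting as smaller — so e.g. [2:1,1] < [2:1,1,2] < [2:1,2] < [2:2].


Σ has 16 primitive collections:

  • {1,5}:  v_{1} + v_{5} = 0  so sig = [2:]
  • {3,7}:  v_{3} + v_{7} = 0  so sig = [2:]
  • {1,9}:  v_{1} + v_{9} = v_{4}  so sig = [2:1]
  • {2,4}:  v_{2} + v_{4} = v_{3}  so sig = [2:1]
  • {2,6}:  v_{2} + v_{6} = v_{5}  so sig = [2:1]
  • {3,6}:  v_{3} + v_{6} = v_{9}  so sig = [2:1]
  • {4,5}:  v_{4} + v_{5} = v_{9}  so sig = [2:1]
  • {6,8}:  v_{6} + v_{8} = v_{3}  so sig = [2:1]
  • {7,9}:  v_{7} + v_{9} = v_{6}  so sig = [2:1]
  • {3,5}:  v_{3} + v_{5} = v_{2} + v_{9}  so sig = [2:1,1]
  • {4,7}:  v_{4} + v_{7} = v_{1} + v_{6}  so sig = [2:1,1]
  • {5,8}:  v_{5} + v_{8} = v_{2} + v_{3}  so sig = [2:1,1]
  • {7,8}:  v_{7} + v_{8} = v_{1} + v_{2}  so sig = [2:1,1]
  • {4,8}:  v_{4} + v_{8} = v_{1} + 2·v_{3}  so sig = [2:1,2]
  • {8,9}:  v_{8} + v_{9} = 2·v_{3}  so sig = [2:2]
  • {1,2,3}:  v_{1} + v_{2} + v_{3} = v_{8}  so sig = [3:1]

Hence PRS(X_Σ) =
    [2:]
    [2:]
    [2:1]
    [2:1]
    [2:1]
    [2:1]
    [2:1]
    [2:1]
    [2:1]
    [2:1,1]
    [2:1,1]
    [2:1,1]
    [2:1,1]
    [2:1,2]
    [2:2]
    [3:1]


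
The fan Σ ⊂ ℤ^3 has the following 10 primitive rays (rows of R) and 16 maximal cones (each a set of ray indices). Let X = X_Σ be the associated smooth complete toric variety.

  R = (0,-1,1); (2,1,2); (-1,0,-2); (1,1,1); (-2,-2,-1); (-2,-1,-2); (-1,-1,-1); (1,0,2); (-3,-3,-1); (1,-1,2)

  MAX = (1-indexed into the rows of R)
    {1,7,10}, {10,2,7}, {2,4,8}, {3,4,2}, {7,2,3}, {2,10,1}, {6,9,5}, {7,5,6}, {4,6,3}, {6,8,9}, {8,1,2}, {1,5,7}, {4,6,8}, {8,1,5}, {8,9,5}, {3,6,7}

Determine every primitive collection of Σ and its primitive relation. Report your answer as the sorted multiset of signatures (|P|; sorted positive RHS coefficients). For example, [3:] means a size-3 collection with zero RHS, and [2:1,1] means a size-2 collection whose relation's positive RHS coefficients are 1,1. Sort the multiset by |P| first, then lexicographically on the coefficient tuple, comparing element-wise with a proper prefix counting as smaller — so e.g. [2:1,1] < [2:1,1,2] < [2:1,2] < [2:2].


Σ has 23 primitive collections:

  P={2,6}:  v_{2} + v_{6} = 0  →  sig = [2:]
  P={3,8}:  v_{3} + v_{8} = 0  →  sig = [2:]
  P={4,7}:  v_{4} + v_{7} = 0  →  sig = [2:]
  P={1,3}:  v_{1} + v_{3} = v_{7}  →  sig = [2:1]
  P={1,4}:  v_{1} + v_{4} = v_{8}  →  sig = [2:1]
  P={1,6}:  v_{1} + v_{6} = v_{5}  →  sig = [2:1]
  P={2,5}:  v_{2} + v_{5} = v_{1}  →  sig = [2:1]
  P={7,8}:  v_{7} + v_{8} = v_{1}  →  sig = [2:1]
  P={2,9}:  v_{2} + v_{9} = v_{5} + v_{8}  →  sig = [2:1,1]
  P={3,5}:  v_{3} + v_{5} = v_{6} + v_{7}  →  sig = [2:1,1]
  P={3,9}:  v_{3} + v_{9} = v_{5} + v_{6}  →  sig = [2:1,1]
  P={4,5}:  v_{4} + v_{5} = v_{6} + v_{8}  →  sig = [2:1,1]
  P={4,10}:  v_{4} + v_{10} = v_{1} + v_{2}  →  sig = [2:1,1]
  P={6,10}:  v_{6} + v_{10} = v_{1} + v_{7}  →  sig = [2:1,1]
  P={1,9}:  v_{1} + v_{9} = 2·v_{5} + v_{8}  →  sig = [2:1,2]
  P={3,10}:  v_{3} + v_{10} = v_{2} + 2·v_{7}  →  sig = [2:1,2]
  P={5,10}:  v_{5} + v_{10} = 2·v_{1} + v_{7}  →  sig = [2:1,2]
  P={8,10}:  v_{8} + v_{10} = 2·v_{1} + v_{2}  →  sig = [2:1,2]
  P={9,10}:  v_{9} + v_{10} = 2·v_{1} + v_{5}  →  sig = [2:1,2]
  P={7,9}:  v_{7} + v_{9} = 2·v_{5}  →  sig = [2:2]
  P={4,9}:  v_{4} + v_{9} = 2·v_{6} + 2·v_{8}  →  sig = [2:2,2]
  P={1,2,7}:  v_{1} + v_{2} + v_{7} = v_{10}  →  sig = [3:1]
  P={5,6,8}:  v_{5} + v_{6} + v_{8} = v_{9}  →  sig = [3:1]

Hence PRS(X_Σ) =
{ [2:] ×3,  [2:1] ×5,  [2:1,1] ×6,  [2:1,2] ×5,  [2:2],  [2:2,2],  [3:1] ×2 }


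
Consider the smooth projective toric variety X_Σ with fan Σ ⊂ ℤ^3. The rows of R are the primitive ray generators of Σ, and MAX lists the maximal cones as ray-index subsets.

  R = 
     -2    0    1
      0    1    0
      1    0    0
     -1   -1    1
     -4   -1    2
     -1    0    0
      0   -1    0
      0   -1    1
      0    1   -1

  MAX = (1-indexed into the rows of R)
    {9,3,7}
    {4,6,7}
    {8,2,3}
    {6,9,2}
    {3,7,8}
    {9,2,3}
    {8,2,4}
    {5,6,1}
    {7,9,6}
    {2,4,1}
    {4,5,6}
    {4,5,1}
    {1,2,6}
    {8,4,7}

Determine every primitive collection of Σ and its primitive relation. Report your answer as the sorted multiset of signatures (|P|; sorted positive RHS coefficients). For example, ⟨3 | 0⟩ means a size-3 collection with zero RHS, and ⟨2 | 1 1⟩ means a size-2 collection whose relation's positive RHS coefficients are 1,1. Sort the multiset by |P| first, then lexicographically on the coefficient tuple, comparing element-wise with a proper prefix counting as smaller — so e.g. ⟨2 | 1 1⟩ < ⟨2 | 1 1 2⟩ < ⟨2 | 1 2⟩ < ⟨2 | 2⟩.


17 collections generate NE(X_Σ); each relation:

  {2,7}:  v_{2} + v_{7} = 0 — sig = ⟨2 | 0⟩
  {3,6}:  v_{3} + v_{6} = 0 — sig = ⟨2 | 0⟩
  {8,9}:  v_{8} + v_{9} = 0 — sig = ⟨2 | 0⟩
  {3,4}:  v_{3} + v_{4} = v_{8} — sig = ⟨2 | 1⟩
  {4,9}:  v_{4} + v_{9} = v_{6} — sig = ⟨2 | 1⟩
  {6,8}:  v_{6} + v_{8} = v_{4} — sig = ⟨2 | 1⟩
  {1,3}:  v_{1} + v_{3} = v_{2} + v_{4} — sig = ⟨2 | 1 1⟩
  {1,7}:  v_{1} + v_{7} = v_{4} + v_{6} — sig = ⟨2 | 1 1⟩
  {3,5}:  v_{3} + v_{5} = v_{1} + v_{4} — sig = ⟨2 | 1 1⟩
  {1,8}:  v_{1} + v_{8} = v_{2} + 2·v_{4} — sig = ⟨2 | 1 2⟩
  {1,9}:  v_{1} + v_{9} = v_{2} + 2·v_{6} — sig = ⟨2 | 1 2⟩
  {5,8}:  v_{5} + v_{8} = v_{1} + 2·v_{4} — sig = ⟨2 | 1 2⟩
  {5,9}:  v_{5} + v_{9} = v_{1} + 2·v_{6} — sig = ⟨2 | 1 2⟩
  {2,5}:  v_{2} + v_{5} = 2·v_{1} — sig = ⟨2 | 2⟩
  {5,7}:  v_{5} + v_{7} = 2·v_{4} + 2·v_{6} — sig = ⟨2 | 2 2⟩
  {1,4,6}:  v_{1} + v_{4} + v_{6} = v_{5} — sig = ⟨3 | 1⟩
  {2,4,6}:  v_{2} + v_{4} + v_{6} = v_{1} — sig = ⟨3 | 1⟩

Sorted signature multiset PRS(X):
{ ⟨2 | 0⟩ ×3,  ⟨2 | 1⟩ ×3,  ⟨2 | 1 1⟩ ×3,  ⟨2 | 1 2⟩ ×4,  ⟨2 | 2⟩,  ⟨2 | 2 2⟩,  ⟨3 | 1⟩ ×2 }


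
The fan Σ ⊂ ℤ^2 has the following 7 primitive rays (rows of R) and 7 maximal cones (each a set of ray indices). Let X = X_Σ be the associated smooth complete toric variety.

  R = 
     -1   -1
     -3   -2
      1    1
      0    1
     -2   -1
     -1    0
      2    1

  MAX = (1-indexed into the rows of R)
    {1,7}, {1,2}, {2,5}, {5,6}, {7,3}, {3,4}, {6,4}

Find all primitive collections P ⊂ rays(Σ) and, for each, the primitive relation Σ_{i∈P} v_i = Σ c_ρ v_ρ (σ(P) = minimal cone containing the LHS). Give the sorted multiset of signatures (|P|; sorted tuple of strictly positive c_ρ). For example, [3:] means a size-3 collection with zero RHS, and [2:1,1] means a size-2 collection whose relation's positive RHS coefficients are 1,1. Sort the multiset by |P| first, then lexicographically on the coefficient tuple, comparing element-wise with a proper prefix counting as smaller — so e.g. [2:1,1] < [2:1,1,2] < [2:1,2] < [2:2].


14 minimal non-faces of Δ(Σ) (on 7 rays):

  P = {1,3}:  v_{1} + v_{3} = 0  ⟹  sig = [2:]
  P = {5,7}:  v_{5} + v_{7} = 0  ⟹  sig = [2:]
  P = {1,4}:  v_{1} + v_{4} = v_{6}  ⟹  sig = [2:1]
  P = {1,5}:  v_{1} + v_{5} = v_{2}  ⟹  sig = [2:1]
  P = {1,6}:  v_{1} + v_{6} = v_{5}  ⟹  sig = [2:1]
  P = {2,3}:  v_{2} + v_{3} = v_{5}  ⟹  sig = [2:1]
  P = {2,7}:  v_{2} + v_{7} = v_{1}  ⟹  sig = [2:1]
  P = {3,5}:  v_{3} + v_{5} = v_{6}  ⟹  sig = [2:1]
  P = {3,6}:  v_{3} + v_{6} = v_{4}  ⟹  sig = [2:1]
  P = {6,7}:  v_{6} + v_{7} = v_{3}  ⟹  sig = [2:1]
  P = {2,4}:  v_{2} + v_{4} = v_{5} + v_{6}  ⟹  sig = [2:1,1]
  P = {2,6}:  v_{2} + v_{6} = 2·v_{5}  ⟹  sig = [2:2]
  P = {4,5}:  v_{4} + v_{5} = 2·v_{6}  ⟹  sig = [2:2]
  P = {4,7}:  v_{4} + v_{7} = 2·v_{3}  ⟹  sig = [2:2]

Sorted signature multiset PRS(X):
    [2:]
    [2:]
    [2:1]
    [2:1]
    [2:1]
    [2:1]
    [2:1]
    [2:1]
    [2:1]
    [2:1]
    [2:1,1]
    [2:2]
    [2:2]
    [2:2]


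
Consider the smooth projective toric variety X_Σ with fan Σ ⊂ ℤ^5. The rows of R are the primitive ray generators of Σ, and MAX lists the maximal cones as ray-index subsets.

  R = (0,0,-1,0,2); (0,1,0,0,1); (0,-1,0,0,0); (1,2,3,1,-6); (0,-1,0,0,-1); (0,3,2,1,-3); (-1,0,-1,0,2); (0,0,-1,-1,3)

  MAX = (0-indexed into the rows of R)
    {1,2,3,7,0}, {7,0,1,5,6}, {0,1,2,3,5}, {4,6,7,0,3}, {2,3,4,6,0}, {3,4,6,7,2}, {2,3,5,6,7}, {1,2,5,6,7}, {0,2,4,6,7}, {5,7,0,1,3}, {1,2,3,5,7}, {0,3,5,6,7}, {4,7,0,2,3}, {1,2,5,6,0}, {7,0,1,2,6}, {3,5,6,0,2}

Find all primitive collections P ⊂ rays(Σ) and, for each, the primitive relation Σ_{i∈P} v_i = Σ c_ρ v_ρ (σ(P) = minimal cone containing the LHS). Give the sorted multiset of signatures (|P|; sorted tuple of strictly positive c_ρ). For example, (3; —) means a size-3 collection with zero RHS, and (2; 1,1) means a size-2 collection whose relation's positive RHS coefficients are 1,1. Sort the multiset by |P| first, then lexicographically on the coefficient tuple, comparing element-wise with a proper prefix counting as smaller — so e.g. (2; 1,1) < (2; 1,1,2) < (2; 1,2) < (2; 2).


Primitive collections (5):

  • {1,4}:  v_{1} + v_{4} = 0  ⇒ sig = (2; —)
  • {4,5}:  v_{4} + v_{5} = v_{3} + v_{6}  ⇒ sig = (2; 1,1)
  • {1,3,6}:  v_{1} + v_{3} + v_{6} = v_{5}  ⇒ sig = (3; 1)
  • {0,2,5,7}:  v_{0} + v_{2} + v_{5} + v_{7} = 2·v_{1}  ⇒ sig = (4; 2)
  • {0,2,3,6,7}:  v_{0} + v_{2} + v_{3} + v_{6} + v_{7} = v_{1}  ⇒ sig = (5; 1)

Signatures (|P|; sorted positive RHS coefficients), sorted:
    (2; —)
    (2; 1,1)
    (3; 1)
    (4; 2)
    (5; 1)


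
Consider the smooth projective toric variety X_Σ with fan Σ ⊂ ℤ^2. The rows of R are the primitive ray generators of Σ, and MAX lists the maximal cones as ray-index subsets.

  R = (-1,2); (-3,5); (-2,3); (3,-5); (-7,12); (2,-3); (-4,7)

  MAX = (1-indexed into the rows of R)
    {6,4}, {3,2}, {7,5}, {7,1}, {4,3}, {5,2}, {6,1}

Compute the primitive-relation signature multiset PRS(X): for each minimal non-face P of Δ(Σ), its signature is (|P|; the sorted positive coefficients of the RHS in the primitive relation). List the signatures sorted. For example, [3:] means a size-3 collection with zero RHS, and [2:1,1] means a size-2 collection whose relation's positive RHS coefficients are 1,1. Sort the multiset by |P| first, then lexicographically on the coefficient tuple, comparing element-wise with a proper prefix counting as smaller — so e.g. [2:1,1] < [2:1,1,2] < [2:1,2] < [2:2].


Primitive collections (14):

  • {2,4}:  v_{2} + v_{4} = 0  →  sig = [2:]
  • {3,6}:  v_{3} + v_{6} = 0  →  sig = [2:]
  • {1,2}:  v_{1} + v_{2} = v_{7}  →  sig = [2:1]
  • {1,3}:  v_{1} + v_{3} = v_{2}  →  sig = [2:1]
  • {1,4}:  v_{1} + v_{4} = v_{6}  →  sig = [2:1]
  • {2,6}:  v_{2} + v_{6} = v_{1}  →  sig = [2:1]
  • {2,7}:  v_{2} + v_{7} = v_{5}  →  sig = [2:1]
  • {4,5}:  v_{4} + v_{5} = v_{7}  →  sig = [2:1]
  • {4,7}:  v_{4} + v_{7} = v_{1}  →  sig = [2:1]
  • {5,6}:  v_{5} + v_{6} = v_{1} + v_{7}  →  sig = [2:1,1]
  • {1,5}:  v_{1} + v_{5} = 2·v_{7}  →  sig = [2:2]
  • {3,7}:  v_{3} + v_{7} = 2·v_{2}  →  sig = [2:2]
  • {6,7}:  v_{6} + v_{7} = 2·v_{1}  →  sig = [2:2]
  • {3,5}:  v_{3} + v_{5} = 3·v_{2}  →  sig = [2:3]

Sorted signature multiset PRS(X):
    [2:]
    [2:]
    [2:1]
    [2:1]
    [2:1]
    [2:1]
    [2:1]
    [2:1]
    [2:1]
    [2:1,1]
    [2:2]
    [2:2]
    [2:2]
    [2:3]


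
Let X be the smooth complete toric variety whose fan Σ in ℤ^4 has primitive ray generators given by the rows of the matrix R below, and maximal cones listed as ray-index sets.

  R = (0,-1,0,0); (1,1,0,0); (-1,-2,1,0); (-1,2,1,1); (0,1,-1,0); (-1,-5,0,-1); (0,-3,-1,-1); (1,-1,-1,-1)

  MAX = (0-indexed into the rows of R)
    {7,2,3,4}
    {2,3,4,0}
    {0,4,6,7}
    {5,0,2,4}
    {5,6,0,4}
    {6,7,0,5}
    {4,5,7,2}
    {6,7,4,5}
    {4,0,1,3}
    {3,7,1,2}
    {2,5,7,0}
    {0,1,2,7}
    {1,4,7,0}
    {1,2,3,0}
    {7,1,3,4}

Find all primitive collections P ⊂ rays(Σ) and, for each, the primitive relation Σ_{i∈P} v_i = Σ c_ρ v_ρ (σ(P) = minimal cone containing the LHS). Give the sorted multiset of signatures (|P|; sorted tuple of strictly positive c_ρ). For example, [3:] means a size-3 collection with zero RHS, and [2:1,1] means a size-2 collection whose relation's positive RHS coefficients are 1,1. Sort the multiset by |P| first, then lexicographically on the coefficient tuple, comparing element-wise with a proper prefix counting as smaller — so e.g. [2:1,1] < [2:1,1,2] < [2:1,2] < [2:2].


Σ has 9 primitive collections:

  • {2,6}:  v_{2} + v_{6} = v_{5} ; sig = [2:1]
  • {1,6}:  v_{1} + v_{6} = v_{0} + v_{7} ; sig = [2:1,1]
  • {3,6}:  v_{3} + v_{6} = v_{2} + v_{4} ; sig = [2:1,1]
  • {1,5}:  v_{1} + v_{5} = v_{0} + v_{2} + v_{7} ; sig = [2:1,1,1]
  • {3,5}:  v_{3} + v_{5} = 2·v_{2} + v_{4} ; sig = [2:1,2]
  • {0,3,7}:  v_{0} + v_{3} + v_{7} = 0 ; sig = [3:]
  • {1,2,4}:  v_{1} + v_{2} + v_{4} = 0 ; sig = [3:]
  • {0,2,4,7}:  v_{0} + v_{2} + v_{4} + v_{7} = v_{6} ; sig = [4:1]
  • {0,4,5,7}:  v_{0} + v_{4} + v_{5} + v_{7} = 2·v_{6} ; sig = [4:2]

Hence PRS(X_Σ) =
[[2:1], [2:1,1], [2:1,1], [2:1,1,1], [2:1,2], [3:], [3:], [4:1], [4:2]]


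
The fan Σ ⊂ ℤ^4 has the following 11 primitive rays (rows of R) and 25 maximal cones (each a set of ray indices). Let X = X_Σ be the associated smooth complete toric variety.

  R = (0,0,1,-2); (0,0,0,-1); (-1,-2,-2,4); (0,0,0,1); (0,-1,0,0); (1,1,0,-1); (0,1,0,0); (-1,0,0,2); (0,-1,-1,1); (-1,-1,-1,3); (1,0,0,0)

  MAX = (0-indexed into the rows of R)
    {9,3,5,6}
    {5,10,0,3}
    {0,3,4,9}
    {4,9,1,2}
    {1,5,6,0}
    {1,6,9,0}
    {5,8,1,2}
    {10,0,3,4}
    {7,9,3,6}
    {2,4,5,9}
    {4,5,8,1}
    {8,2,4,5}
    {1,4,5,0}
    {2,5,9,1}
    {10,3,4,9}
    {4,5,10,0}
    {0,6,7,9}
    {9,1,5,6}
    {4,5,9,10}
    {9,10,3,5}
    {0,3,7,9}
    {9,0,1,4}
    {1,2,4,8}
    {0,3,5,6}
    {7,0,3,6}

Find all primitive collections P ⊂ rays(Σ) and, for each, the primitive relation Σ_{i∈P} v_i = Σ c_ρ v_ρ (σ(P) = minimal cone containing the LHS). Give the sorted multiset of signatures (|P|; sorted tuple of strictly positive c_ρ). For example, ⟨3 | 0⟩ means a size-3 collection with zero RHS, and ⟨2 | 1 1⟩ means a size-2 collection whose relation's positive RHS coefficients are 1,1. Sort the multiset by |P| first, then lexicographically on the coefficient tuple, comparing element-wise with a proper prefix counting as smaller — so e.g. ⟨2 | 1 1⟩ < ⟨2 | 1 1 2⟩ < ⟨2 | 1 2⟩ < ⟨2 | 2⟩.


25 minimal non-faces of Δ(Σ) (on 11 rays):

  • {1,3}:  v_{1} + v_{3} = 0  so sig = ⟨2 | 0⟩
  • {4,6}:  v_{4} + v_{6} = 0  so sig = ⟨2 | 0⟩
  • {7,8}:  v_{7} + v_{8} = v_{9}  so sig = ⟨2 | 1⟩
  • {8,9}:  v_{8} + v_{9} = v_{2}  so sig = ⟨2 | 1⟩
  • {0,8}:  v_{0} + v_{8} = v_{1} + v_{4}  so sig = ⟨2 | 1 1⟩
  • {1,10}:  v_{1} + v_{10} = v_{4} + v_{5}  so sig = ⟨2 | 1 1⟩
  • {5,7}:  v_{5} + v_{7} = v_{3} + v_{6}  so sig = ⟨2 | 1 1⟩
  • {6,10}:  v_{6} + v_{10} = v_{3} + v_{5}  so sig = ⟨2 | 1 1⟩
  • {0,2}:  v_{0} + v_{2} = v_{1} + v_{4} + v_{9}  so sig = ⟨2 | 1 1 1⟩
  • {1,7}:  v_{1} + v_{7} = v_{0} + v_{6} + v_{9}  so sig = ⟨2 | 1 1 1⟩
  • {3,8}:  v_{3} + v_{8} = v_{4} + v_{5} + v_{9}  so sig = ⟨2 | 1 1 1⟩
  • {4,7}:  v_{4} + v_{7} = v_{0} + v_{3} + v_{9}  so sig = ⟨2 | 1 1 1⟩
  • {6,8}:  v_{6} + v_{8} = v_{1} + v_{5} + v_{9}  so sig = ⟨2 | 1 1 1⟩
  • {2,3}:  v_{2} + v_{3} = v_{4} + v_{5} + 2·v_{9}  so sig = ⟨2 | 1 1 2⟩
  • {2,6}:  v_{2} + v_{6} = v_{1} + v_{5} + 2·v_{9}  so sig = ⟨2 | 1 1 2⟩
  • {8,10}:  v_{8} + v_{10} = 2·v_{4} + 2·v_{5} + v_{9}  so sig = ⟨2 | 1 2 2⟩
  • {2,7}:  v_{2} + v_{7} = 2·v_{9}  so sig = ⟨2 | 2⟩
  • {7,10}:  v_{7} + v_{10} = 2·v_{3}  so sig = ⟨2 | 2⟩
  • {2,10}:  v_{2} + v_{10} = 2·v_{4} + 2·v_{5} + 2·v_{9}  so sig = ⟨2 | 2 2 2⟩
  • {0,5,9}:  v_{0} + v_{5} + v_{9} = 0  so sig = ⟨3 | 0⟩
  • {3,4,5}:  v_{3} + v_{4} + v_{5} = v_{10}  so sig = ⟨3 | 1⟩
  • {0,9,10}:  v_{0} + v_{9} + v_{10} = v_{3} + v_{4}  so sig = ⟨3 | 1 1⟩
  • {0,3,6,9}:  v_{0} + v_{3} + v_{6} + v_{9} = v_{7}  so sig = ⟨4 | 1⟩
  • {1,4,5,9}:  v_{1} + v_{4} + v_{5} + v_{9} = v_{8}  so sig = ⟨4 | 1⟩
  • {1,2,4,5}:  v_{1} + v_{2} + v_{4} + v_{5} = 2·v_{8}  so sig = ⟨4 | 2⟩

so the primitive-relation signature multiset is
    |P|=2: 19 collections, coeffs (), (), (1), (1), (1,1), (1,1), (1,1), (1,1), (1,1,1), (1,1,1), (1,1,1), (1,1,1), (1,1,1), (1,1,2), (1,1,2), (1,2,2), (2), (2), (2,2,2)
    |P|=3: 3 collections, coeffs (), (1), (1,1)
    |P|=4: 3 collections, coeffs (1), (1), (2)


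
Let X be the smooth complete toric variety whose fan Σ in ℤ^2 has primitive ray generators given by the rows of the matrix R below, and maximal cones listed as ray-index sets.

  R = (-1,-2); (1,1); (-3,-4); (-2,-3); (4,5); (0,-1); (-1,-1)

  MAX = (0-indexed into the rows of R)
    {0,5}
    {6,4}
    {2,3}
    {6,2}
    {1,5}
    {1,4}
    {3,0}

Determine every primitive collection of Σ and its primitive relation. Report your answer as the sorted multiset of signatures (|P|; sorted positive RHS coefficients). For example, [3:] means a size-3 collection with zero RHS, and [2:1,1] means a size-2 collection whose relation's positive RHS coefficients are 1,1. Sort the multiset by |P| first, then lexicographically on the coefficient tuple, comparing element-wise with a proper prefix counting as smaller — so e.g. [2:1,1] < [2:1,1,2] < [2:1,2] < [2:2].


14 minimal non-faces of Δ(Σ) (on 7 rays):

  • {1,6}:  v_{1} + v_{6} = 0  →  sig = [2:]
  • {0,1}:  v_{0} + v_{1} = v_{5}  →  sig = [2:1]
  • {0,6}:  v_{0} + v_{6} = v_{3}  →  sig = [2:1]
  • {1,2}:  v_{1} + v_{2} = v_{3}  →  sig = [2:1]
  • {1,3}:  v_{1} + v_{3} = v_{0}  →  sig = [2:1]
  • {2,4}:  v_{2} + v_{4} = v_{1}  →  sig = [2:1]
  • {3,6}:  v_{3} + v_{6} = v_{2}  →  sig = [2:1]
  • {5,6}:  v_{5} + v_{6} = v_{0}  →  sig = [2:1]
  • {2,5}:  v_{2} + v_{5} = v_{0} + v_{3}  →  sig = [2:1,1]
  • {0,2}:  v_{0} + v_{2} = 2·v_{3}  →  sig = [2:2]
  • {3,4}:  v_{3} + v_{4} = 2·v_{1}  →  sig = [2:2]
  • {3,5}:  v_{3} + v_{5} = 2·v_{0}  →  sig = [2:2]
  • {0,4}:  v_{0} + v_{4} = 3·v_{1}  →  sig = [2:3]
  • {4,5}:  v_{4} + v_{5} = 4·v_{1}  →  sig = [2:4]

Hence PRS(X_Σ) =
{ [2:],  [2:1] ×7,  [2:1,1],  [2:2] ×3,  [2:3],  [2:4] }


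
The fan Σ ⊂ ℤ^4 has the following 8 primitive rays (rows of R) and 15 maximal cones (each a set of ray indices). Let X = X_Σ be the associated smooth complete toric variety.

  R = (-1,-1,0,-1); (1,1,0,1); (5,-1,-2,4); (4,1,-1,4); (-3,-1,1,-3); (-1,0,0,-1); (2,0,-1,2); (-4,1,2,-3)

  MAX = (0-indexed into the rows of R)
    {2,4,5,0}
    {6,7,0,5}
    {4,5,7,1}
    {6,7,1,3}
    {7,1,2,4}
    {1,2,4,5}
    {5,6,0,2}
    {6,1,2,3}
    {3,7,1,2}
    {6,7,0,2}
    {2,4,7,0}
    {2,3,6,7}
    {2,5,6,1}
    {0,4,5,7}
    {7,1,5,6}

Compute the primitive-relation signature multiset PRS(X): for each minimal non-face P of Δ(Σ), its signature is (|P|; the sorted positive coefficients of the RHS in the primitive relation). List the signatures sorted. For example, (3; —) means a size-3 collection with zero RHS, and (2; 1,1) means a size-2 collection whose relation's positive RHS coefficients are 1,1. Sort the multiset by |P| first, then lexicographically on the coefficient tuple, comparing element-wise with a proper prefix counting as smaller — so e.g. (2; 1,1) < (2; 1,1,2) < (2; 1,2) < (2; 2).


Minimal non-faces — 7 found among 8 rays, 15 max cones:

  P={0,1}:  v_{0} + v_{1} = 0  ⇒ sig = (2; —)
  P={4,6}:  v_{4} + v_{6} = v_{0}  ⇒ sig = (2; 1)
  P={3,4}:  v_{3} + v_{4} = v_{2} + v_{7}  ⇒ sig = (2; 1,1)
  P={3,5}:  v_{3} + v_{5} = v_{1} + v_{6}  ⇒ sig = (2; 1,1)
  P={0,3}:  v_{0} + v_{3} = v_{2} + v_{6} + v_{7}  ⇒ sig = (2; 1,1,1)
  P={2,5,7}:  v_{2} + v_{5} + v_{7} = 0  ⇒ sig = (3; —)
  P={1,2,6,7}:  v_{1} + v_{2} + v_{6} + v_{7} = v_{3}  ⇒ sig = (4; 1)

Hence PRS(X_Σ) =
    (2; —)
    (2; 1)
    (2; 1,1)
    (2; 1,1)
    (2; 1,1,1)
    (3; —)
    (4; 1)


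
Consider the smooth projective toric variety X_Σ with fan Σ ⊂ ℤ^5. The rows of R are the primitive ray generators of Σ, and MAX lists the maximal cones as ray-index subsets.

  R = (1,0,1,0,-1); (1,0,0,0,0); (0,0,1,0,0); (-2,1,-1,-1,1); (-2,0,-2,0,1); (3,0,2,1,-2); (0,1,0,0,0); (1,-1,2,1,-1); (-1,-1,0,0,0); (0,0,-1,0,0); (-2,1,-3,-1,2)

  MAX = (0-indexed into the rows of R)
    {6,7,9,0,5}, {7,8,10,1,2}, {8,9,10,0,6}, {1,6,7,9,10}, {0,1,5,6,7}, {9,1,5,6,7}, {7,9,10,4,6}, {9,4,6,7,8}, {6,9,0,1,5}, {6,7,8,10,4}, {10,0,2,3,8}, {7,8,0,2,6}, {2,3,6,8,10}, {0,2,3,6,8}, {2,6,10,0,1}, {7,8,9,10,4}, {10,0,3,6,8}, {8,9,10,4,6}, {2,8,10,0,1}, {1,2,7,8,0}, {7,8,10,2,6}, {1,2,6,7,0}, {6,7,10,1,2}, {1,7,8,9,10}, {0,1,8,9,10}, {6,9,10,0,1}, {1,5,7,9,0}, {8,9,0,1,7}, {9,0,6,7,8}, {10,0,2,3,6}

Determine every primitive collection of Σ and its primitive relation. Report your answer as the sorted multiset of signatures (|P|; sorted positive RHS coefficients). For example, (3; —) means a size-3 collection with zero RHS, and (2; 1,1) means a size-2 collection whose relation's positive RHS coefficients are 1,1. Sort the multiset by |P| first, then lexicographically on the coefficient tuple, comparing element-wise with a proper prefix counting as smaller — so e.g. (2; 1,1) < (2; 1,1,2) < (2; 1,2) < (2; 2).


Σ has 18 primitive collections:

  P={2,9}:  v_{2} + v_{9} = 0  →  sig = (2; —)
  P={3,5}:  v_{3} + v_{5} = v_{0} + v_{6}  →  sig = (2; 1,1)
  P={0,4}:  v_{0} + v_{4} = v_{6} + v_{8} + v_{9}  →  sig = (2; 1,1,1)
  P={1,3}:  v_{1} + v_{3} = v_{0} + v_{2} + v_{10}  →  sig = (2; 1,1,1)
  P={1,4}:  v_{1} + v_{4} = v_{7} + v_{9} + v_{10}  →  sig = (2; 1,1,1)
  P={3,7}:  v_{3} + v_{7} = v_{2} + v_{6} + v_{8}  →  sig = (2; 1,1,1)
  P={5,8}:  v_{5} + v_{8} = v_{0} + v_{7} + v_{9}  →  sig = (2; 1,1,1)
  P={5,10}:  v_{5} + v_{10} = v_{1} + v_{6} + v_{9}  →  sig = (2; 1,1,1)
  P={2,4}:  v_{2} + v_{4} = v_{6} + v_{7} + v_{8} + v_{10}  →  sig = (2; 1,1,1,1)
  P={2,5}:  v_{2} + v_{5} = v_{0} + v_{1} + v_{6} + v_{7}  →  sig = (2; 1,1,1,1)
  P={3,9}:  v_{3} + v_{9} = v_{0} + v_{6} + v_{8} + v_{10}  →  sig = (2; 1,1,1,1)
  P={4,5}:  v_{4} + v_{5} = v_{6} + v_{7} + 2·v_{9}  →  sig = (2; 1,1,2)
  P={3,4}:  v_{3} + v_{4} = 2·v_{6} + 2·v_{8} + v_{10}  →  sig = (2; 1,2,2)
  P={0,7,10}:  v_{0} + v_{7} + v_{10} = 0  →  sig = (3; —)
  P={1,6,8}:  v_{1} + v_{6} + v_{8} = 0  →  sig = (3; —)
  P={0,1,6,7,9}:  v_{0} + v_{1} + v_{6} + v_{7} + v_{9} = v_{5}  →  sig = (5; 1)
  P={0,2,6,8,10}:  v_{0} + v_{2} + v_{6} + v_{8} + v_{10} = v_{3}  →  sig = (5; 1)
  P={6,7,8,9,10}:  v_{6} + v_{7} + v_{8} + v_{9} + v_{10} = v_{4}  →  sig = (5; 1)

so the primitive-relation signature multiset is
    |P|=2: 13 collections, coeffs (), (1,1), (1,1,1), (1,1,1), (1,1,1), (1,1,1), (1,1,1), (1,1,1), (1,1,1,1), (1,1,1,1), (1,1,1,1), (1,1,2), (1,2,2)
    |P|=3: 2 collections, coeffs (), ()
    |P|=5: 3 collections, coeffs (1), (1), (1)


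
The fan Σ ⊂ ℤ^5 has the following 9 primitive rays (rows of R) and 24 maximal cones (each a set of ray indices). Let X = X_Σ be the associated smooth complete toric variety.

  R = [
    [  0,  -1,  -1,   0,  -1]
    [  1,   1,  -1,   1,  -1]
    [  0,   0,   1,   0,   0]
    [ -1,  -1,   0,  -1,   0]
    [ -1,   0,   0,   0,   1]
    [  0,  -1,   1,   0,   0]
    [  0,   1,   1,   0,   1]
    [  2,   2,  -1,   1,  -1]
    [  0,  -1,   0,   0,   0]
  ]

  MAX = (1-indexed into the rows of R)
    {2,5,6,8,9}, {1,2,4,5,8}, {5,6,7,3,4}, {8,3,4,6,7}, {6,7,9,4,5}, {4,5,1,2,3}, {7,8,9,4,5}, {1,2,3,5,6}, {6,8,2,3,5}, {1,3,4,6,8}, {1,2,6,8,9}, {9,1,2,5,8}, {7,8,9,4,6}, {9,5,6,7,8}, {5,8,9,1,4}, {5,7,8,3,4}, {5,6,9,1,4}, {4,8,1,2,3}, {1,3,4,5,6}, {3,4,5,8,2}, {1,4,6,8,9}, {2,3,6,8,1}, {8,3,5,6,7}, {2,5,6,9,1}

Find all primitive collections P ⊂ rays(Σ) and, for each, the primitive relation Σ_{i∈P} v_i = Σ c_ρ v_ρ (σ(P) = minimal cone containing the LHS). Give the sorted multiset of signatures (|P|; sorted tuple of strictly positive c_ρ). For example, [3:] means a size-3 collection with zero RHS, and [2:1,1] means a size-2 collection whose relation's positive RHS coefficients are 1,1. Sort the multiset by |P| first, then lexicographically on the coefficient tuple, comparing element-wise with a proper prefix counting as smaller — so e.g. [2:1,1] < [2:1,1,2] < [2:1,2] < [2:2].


|primitive collections| = 8. Relations:

  P = {1,7}:  v_{1} + v_{7} = 0 — sig = [2:]
  P = {3,9}:  v_{3} + v_{9} = v_{6} — sig = [2:1]
  P = {2,7}:  v_{2} + v_{7} = v_{3} + v_{5} + v_{8} — sig = [2:1,1,1]
  P = {2,4,9}:  v_{2} + v_{4} + v_{9} = v_{1} — sig = [3:1]
  P = {2,4,6}:  v_{2} + v_{4} + v_{6} = v_{1} + v_{3} — sig = [3:1,1]
  P = {4,5,6,8}:  v_{4} + v_{5} + v_{6} + v_{8} = 0 — sig = [4:]
  P = {1,3,5,8}:  v_{1} + v_{3} + v_{5} + v_{8} = v_{2} — sig = [4:1]
  P = {1,5,6,8}:  v_{1} + v_{5} + v_{6} + v_{8} = v_{2} + v_{9} — sig = [4:1,1]

so the primitive-relation signature multiset is
{ [2:],  [2:1],  [2:1,1,1],  [3:1],  [3:1,1],  [4:],  [4:1],  [4:1,1] }


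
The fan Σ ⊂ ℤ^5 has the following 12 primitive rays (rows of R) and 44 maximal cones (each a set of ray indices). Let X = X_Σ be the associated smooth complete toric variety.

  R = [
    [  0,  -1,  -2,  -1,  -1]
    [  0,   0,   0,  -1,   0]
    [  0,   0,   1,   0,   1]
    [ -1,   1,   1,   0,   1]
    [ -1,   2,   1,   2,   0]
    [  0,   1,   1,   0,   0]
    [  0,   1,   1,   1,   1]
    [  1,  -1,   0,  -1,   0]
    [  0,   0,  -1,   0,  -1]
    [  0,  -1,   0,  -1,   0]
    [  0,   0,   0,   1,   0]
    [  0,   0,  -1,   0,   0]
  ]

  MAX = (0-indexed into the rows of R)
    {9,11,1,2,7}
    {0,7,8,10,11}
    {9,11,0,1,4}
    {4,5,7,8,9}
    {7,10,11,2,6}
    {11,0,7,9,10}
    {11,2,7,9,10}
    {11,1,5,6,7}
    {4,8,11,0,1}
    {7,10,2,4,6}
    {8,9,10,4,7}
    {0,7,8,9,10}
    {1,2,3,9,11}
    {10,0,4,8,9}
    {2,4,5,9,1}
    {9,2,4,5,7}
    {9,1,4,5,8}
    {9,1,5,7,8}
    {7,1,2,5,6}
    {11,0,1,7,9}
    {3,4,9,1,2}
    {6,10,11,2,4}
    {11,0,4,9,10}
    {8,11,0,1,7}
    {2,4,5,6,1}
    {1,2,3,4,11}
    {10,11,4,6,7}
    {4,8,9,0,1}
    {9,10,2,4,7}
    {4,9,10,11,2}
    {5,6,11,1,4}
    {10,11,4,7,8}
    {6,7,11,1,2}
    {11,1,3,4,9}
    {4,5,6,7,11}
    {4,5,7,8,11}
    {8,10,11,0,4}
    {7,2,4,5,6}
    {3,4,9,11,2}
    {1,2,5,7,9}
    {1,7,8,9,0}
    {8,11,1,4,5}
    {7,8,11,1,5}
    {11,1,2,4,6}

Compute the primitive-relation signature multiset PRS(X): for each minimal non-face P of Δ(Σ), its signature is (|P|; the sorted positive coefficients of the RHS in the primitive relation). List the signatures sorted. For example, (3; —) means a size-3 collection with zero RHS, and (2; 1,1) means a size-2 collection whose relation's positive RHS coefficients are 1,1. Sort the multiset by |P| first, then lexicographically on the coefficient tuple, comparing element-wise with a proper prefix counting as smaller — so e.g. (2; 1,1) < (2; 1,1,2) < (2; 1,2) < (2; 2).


22 collections generate NE(X_Σ); each relation:

  P = {1,10}:  v_{1} + v_{10} = 0 ; sig = (2; —)
  P = {2,8}:  v_{2} + v_{8} = 0 ; sig = (2; —)
  P = {0,6}:  v_{0} + v_{6} = v_{11} ; sig = (2; 1)
  P = {6,9}:  v_{6} + v_{9} = v_{2} ; sig = (2; 1)
  P = {0,2}:  v_{0} + v_{2} = v_{9} + v_{11} ; sig = (2; 1,1)
  P = {0,5}:  v_{0} + v_{5} = v_{1} + v_{8} ; sig = (2; 1,1)
  P = {3,7}:  v_{3} + v_{7} = v_{1} + v_{2} ; sig = (2; 1,1)
  P = {5,10}:  v_{5} + v_{10} = v_{4} + v_{7} ; sig = (2; 1,1)
  P = {6,8}:  v_{6} + v_{8} = v_{4} + v_{7} + v_{11} ; sig = (2; 1,1,1)
  P = {3,8}:  v_{3} + v_{8} = v_{1} + v_{4} + v_{9} + v_{11} ; sig = (2; 1,1,1,1)
  P = {3,10}:  v_{3} + v_{10} = v_{2} + v_{4} + v_{9} + v_{11} ; sig = (2; 1,1,1,1)
  P = {3,6}:  v_{3} + v_{6} = v_{1} + 2·v_{2} + v_{4} + v_{11} ; sig = (2; 1,1,1,2)
  P = {3,5}:  v_{3} + v_{5} = 2·v_{1} + v_{2} + v_{4} ; sig = (2; 1,1,2)
  P = {0,3}:  v_{0} + v_{3} = v_{1} + v_{4} + 2·v_{9} + 2·v_{11} ; sig = (2; 1,1,2,2)
  P = {0,4,7}:  v_{0} + v_{4} + v_{7} = v_{8} ; sig = (3; 1)
  P = {1,4,7}:  v_{1} + v_{4} + v_{7} = v_{5} ; sig = (3; 1)
  P = {5,9,11}:  v_{5} + v_{9} + v_{11} = v_{1} ; sig = (3; 1)
  P = {8,9,11}:  v_{8} + v_{9} + v_{11} = v_{0} ; sig = (3; 1)
  P = {2,5,11}:  v_{2} + v_{5} + v_{11} = v_{1} + v_{6} ; sig = (3; 1,1)
  P = {4,7,9,11}:  v_{4} + v_{7} + v_{9} + v_{11} = 0 ; sig = (4; —)
  P = {2,4,7,11}:  v_{2} + v_{4} + v_{7} + v_{11} = v_{6} ; sig = (4; 1)
  P = {1,2,4,9,11}:  v_{1} + v_{2} + v_{4} + v_{9} + v_{11} = v_{3} ; sig = (5; 1)

Hence PRS(X_Σ) =
    (2; —)
    (2; —)
    (2; 1)
    (2; 1)
    (2; 1,1)
    (2; 1,1)
    (2; 1,1)
    (2; 1,1)
    (2; 1,1,1)
    (2; 1,1,1,1)
    (2; 1,1,1,1)
    (2; 1,1,1,2)
    (2; 1,1,2)
    (2; 1,1,2,2)
    (3; 1)
    (3; 1)
    (3; 1)
    (3; 1)
    (3; 1,1)
    (4; —)
    (4; 1)
    (5; 1)


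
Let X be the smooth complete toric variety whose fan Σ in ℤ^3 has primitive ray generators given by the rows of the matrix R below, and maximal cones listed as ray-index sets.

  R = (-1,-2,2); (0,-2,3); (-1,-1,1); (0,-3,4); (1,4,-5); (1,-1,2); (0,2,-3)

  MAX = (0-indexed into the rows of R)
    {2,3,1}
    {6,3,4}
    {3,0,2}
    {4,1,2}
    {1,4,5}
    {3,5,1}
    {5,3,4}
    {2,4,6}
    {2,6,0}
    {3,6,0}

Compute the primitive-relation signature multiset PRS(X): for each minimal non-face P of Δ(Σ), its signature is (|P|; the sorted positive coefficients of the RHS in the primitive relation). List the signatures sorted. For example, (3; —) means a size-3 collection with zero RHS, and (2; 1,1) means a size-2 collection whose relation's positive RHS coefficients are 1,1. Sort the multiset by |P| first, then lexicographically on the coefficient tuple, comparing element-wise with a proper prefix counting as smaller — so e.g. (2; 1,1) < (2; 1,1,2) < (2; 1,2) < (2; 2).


Minimal non-faces — 9 found among 7 rays, 10 max cones:

  {1,6}:  v_{1} + v_{6} = 0 ; sig = (2; —)
  {0,4}:  v_{0} + v_{4} = v_{6} ; sig = (2; 1)
  {0,5}:  v_{0} + v_{5} = v_{3} ; sig = (2; 1)
  {2,5}:  v_{2} + v_{5} = v_{1} ; sig = (2; 1)
  {0,1}:  v_{0} + v_{1} = v_{2} + v_{3} ; sig = (2; 1,1)
  {5,6}:  v_{5} + v_{6} = v_{3} + v_{4} ; sig = (2; 1,1)
  {2,3,4}:  v_{2} + v_{3} + v_{4} = 0 ; sig = (3; —)
  {1,3,4}:  v_{1} + v_{3} + v_{4} = v_{5} ; sig = (3; 1)
  {2,3,6}:  v_{2} + v_{3} + v_{6} = v_{0} ; sig = (3; 1)

so the primitive-relation signature multiset is
    |P|=2: 6 collections, coeffs (), (1), (1), (1), (1,1), (1,1)
    |P|=3: 3 collections, coeffs (), (1), (1)
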